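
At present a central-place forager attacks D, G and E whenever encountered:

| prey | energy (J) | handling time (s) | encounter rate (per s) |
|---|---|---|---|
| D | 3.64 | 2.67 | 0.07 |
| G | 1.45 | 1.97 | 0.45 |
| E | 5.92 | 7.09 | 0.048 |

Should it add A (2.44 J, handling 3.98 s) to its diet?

Yes

Current rate: (0.07×3.64 + 0.45×1.45 + 0.048×5.92)/(1 + 0.07×2.67 + 0.45×1.97 + 0.048×7.09) = 0.4936 J/s.
Profitability of A: 2.44/3.98 = 0.6131 J/s.
Since 0.6131 > R, including A increases the long-run rate.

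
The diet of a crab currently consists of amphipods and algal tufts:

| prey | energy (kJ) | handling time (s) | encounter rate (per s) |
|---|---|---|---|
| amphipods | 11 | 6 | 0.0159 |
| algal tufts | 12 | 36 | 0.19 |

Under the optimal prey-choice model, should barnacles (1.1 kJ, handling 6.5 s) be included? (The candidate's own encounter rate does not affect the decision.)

Current rate: (0.0159×11 + 0.19×12)/(1 + 0.0159×6 + 0.19×36) = 0.3094 kJ/s.
Profitability of barnacles: 1.1/6.5 = 0.1692 kJ/s.
0.1692 < 0.3094, so adding barnacles would lower the average — exclude it.

No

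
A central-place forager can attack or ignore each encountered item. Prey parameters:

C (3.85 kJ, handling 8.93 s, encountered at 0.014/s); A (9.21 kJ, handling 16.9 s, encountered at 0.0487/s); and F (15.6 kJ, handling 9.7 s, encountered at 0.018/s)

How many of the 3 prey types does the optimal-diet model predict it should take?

Rank by E/h (kJ/s): F 1.61, A 0.545, C 0.431. Include each in turn until the next type's E/h falls below the running intake rate.
Rate on top 1: 0.2391. A: 0.545 > 0.2391 → include.
Rate on top 2: 0.3651. C: 0.431 > 0.3651 → include.
Optimal diet: F, A, C — 3 of 3 types.

3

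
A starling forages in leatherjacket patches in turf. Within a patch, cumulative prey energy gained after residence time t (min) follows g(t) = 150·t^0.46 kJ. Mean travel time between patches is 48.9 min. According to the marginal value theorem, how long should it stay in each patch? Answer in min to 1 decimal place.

41.7 min

By the marginal value theorem, leave when the instantaneous gain rate g'(t) equals the habitat-wide average g(t)/(T + t).
g'(t) = 0.46·150·t^-0.54. Setting 0.46·150·t^-0.54 = 150·t^0.46/(48.9+t) gives 0.46(48.9+t) = t, so 0.54·t = 0.46×48.9.
t* = 0.46×48.9/0.54 = 41.66 min.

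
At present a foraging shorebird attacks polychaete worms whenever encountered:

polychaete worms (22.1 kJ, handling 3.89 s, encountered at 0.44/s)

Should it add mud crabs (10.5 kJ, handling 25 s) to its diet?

No

Intake rate on the current diet: R = (0.44×22.1) / (1 + 0.44×3.89) = 9.724/2.712 = 3.586 kJ/s.
Profitability of mud crabs: 10.5/25 = 0.42 kJ/s.
Since 0.42 < R, time spent handling mud crabs is better spent searching.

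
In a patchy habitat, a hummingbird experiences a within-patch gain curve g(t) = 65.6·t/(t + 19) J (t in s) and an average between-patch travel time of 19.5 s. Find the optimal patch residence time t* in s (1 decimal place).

By the marginal value theorem, leave when the instantaneous gain rate g'(t) equals the habitat-wide average g(t)/(T + t).
g'(t) = 65.6·19/(t + 19)². Setting 65.6·19/(t+19)² = 65.6t/[(t+19)(19.5+t)] gives 19(19.5+t) = t(t+19), so t² = 19×19.5 = 370.5.
t* = √370.5 = 19.25 s.

19.2 s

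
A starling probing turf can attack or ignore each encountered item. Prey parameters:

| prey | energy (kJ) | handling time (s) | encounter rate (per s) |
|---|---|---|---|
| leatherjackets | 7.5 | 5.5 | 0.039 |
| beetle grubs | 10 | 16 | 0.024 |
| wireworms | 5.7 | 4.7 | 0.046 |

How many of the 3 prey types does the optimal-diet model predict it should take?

E/h in descending order: leatherjackets 1.36, wireworms 1.21, beetle grubs 0.625 kJ/s. The optimal diet is the largest prefix of this list for which every included type satisfies E_i/h_i > R on the types above it.
Rate on top 1: 0.2408. wireworms: 1.21 > 0.2408 → include.
Rate on top 2: 0.3877. beetle grubs: 0.625 > 0.3877 → include.
Optimal diet: leatherjackets, wireworms, beetle grubs — 3 of 3 types.

3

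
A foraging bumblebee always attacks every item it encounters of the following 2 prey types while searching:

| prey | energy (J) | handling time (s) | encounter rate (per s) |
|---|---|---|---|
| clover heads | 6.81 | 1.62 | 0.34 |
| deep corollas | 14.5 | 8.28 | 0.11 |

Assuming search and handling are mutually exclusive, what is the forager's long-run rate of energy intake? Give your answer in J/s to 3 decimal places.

R = Σλ_iE_i / (1 + Σλ_ih_i)
Numerator: 0.34×6.81 + 0.11×14.5 = 3.91
Denominator: 1 + 0.34×1.62 + 0.11×8.28 = 2.462
R = 3.91/2.462 = 1.589 J/s

1.589 J/s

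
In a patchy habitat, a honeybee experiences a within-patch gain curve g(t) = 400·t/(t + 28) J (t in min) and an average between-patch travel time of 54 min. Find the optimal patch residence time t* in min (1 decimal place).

Optimal t* satisfies g'(t*) = g(t*)/(T + t*).
g'(t) = 400·28/(t + 28)². Setting 400·28/(t+28)² = 400t/[(t+28)(54+t)] gives 28(54+t) = t(t+28), so t² = 28×54 = 1512.
t* = √1512 = 38.88 min.

38.9 min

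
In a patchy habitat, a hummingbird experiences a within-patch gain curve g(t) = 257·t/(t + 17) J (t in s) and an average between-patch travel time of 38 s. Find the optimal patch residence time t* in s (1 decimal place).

25.4 s

Optimal t* satisfies g'(t*) = g(t*)/(T + t*).
g'(t) = 257·17/(t + 17)². Setting 257·17/(t+17)² = 257t/[(t+17)(38+t)] gives 17(38+t) = t(t+17), so t² = 17×38 = 646.
t* = √646 = 25.42 s.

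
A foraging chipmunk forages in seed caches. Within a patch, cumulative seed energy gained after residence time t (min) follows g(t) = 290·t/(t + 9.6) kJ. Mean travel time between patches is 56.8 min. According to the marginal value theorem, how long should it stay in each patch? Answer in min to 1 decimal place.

Optimal t* satisfies g'(t*) = g(t*)/(T + t*).
g'(t) = 290·9.6/(t + 9.6)². Setting 290·9.6/(t+9.6)² = 290t/[(t+9.6)(56.8+t)] gives 9.6(56.8+t) = t(t+9.6), so t² = 9.6×56.8 = 545.3.
t* = √545.3 = 23.35 min.

23.4 min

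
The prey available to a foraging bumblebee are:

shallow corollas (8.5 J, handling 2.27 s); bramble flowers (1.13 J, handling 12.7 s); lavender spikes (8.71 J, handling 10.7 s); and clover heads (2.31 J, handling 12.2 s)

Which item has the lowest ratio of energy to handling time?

In descending order of E/h:
shallow corollas: 8.5/2.27 = 3.74 J/s
lavender spikes: 8.71/10.7 = 0.814 J/s
clover heads: 2.31/12.2 = 0.189 J/s
bramble flowers: 1.13/12.7 = 0.089 J/s

bramble flowers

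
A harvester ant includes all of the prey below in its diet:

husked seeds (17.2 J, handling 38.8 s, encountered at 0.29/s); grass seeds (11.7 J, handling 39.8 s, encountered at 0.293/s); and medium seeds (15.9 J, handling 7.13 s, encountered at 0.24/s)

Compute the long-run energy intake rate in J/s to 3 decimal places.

Energy encountered per unit search time: 0.29×17.2 + 0.293×11.7 + 0.24×15.9 = 12.23 J/s.
Handling time per unit search time: 0.29×38.8 + 0.293×39.8 + 0.24×7.13 = 24.62.
Rate = 12.23/(1 + 24.62) = 0.4774 J/s.

0.477 J/s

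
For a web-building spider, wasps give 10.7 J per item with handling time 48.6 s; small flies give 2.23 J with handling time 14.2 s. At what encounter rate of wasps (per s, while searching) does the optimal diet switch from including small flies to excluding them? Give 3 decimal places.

The zero-one rule: include small flies iff E₂/h₂ > λE₁/(1+λh₁). Equality gives the switch point.
λE₁h₂ = E₂ + λE₂h₁ ⇒ λ = E₂/(E₁h₂ − E₂h₁) = 2.23/(151.9 − 108.4) = 0.05119 per s.

0.051 per s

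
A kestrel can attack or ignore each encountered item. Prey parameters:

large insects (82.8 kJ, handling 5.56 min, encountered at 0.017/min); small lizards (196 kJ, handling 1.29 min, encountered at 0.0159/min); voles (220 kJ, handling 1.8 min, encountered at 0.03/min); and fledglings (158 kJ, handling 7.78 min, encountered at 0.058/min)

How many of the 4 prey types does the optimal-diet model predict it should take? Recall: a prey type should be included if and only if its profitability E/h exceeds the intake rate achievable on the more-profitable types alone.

Profitabilities (E/h, kJ/min): small lizards 152, voles 122, fledglings 20.3, large insects 14.9. Add prey in this order while the next type's profitability exceeds the intake rate on those already taken.
Rate on top 1: 3.054. voles: 122 > 3.054 → include.
Rate on top 2: 9.043. fledglings: 20.3 > 9.043 → include.
Rate on top 3: 12.37. large insects: 14.9 > 12.37 → include.
Optimal diet: small lizards, voles, fledglings, large insects — 4 of 4 types.

4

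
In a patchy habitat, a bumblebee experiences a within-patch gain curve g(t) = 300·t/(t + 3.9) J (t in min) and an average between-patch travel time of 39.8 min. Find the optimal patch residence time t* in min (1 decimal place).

12.5 min

By the marginal value theorem, leave when the instantaneous gain rate g'(t) equals the habitat-wide average g(t)/(T + t).
g'(t) = 300·3.9/(t + 3.9)². Setting 300·3.9/(t+3.9)² = 300t/[(t+3.9)(39.8+t)] gives 3.9(39.8+t) = t(t+3.9), so t² = 3.9×39.8 = 155.2.
t* = √155.2 = 12.46 min.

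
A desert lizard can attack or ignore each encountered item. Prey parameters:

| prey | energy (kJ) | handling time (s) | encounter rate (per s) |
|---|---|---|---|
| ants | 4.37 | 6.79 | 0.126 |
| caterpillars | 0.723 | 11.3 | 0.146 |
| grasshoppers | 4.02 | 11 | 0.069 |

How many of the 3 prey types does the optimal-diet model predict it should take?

Rank by E/h (kJ/s): ants 0.644, grasshoppers 0.365, caterpillars 0.064. Include each in turn until the next type's E/h falls below the running intake rate.
Rate on top 1: 0.2967. grasshoppers: 0.365 > 0.2967 → include.
Rate on top 2: 0.3167. caterpillars: 0.064 < 0.3167 → exclude; stop.
Optimal diet: ants, grasshoppers — 2 of 3 types.

2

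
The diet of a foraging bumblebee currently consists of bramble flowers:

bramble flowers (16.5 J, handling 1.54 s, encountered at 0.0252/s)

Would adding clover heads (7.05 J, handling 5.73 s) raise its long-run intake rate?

Yes

On bramble flowers alone, R = ΣλE/(1+Σλh) = 0.4158/1.039 = 0.4003 J/s.
clover heads: E/h = 7.05/5.73 = 1.23 J/s.
Since 1.23 > R, including clover heads increases the long-run rate.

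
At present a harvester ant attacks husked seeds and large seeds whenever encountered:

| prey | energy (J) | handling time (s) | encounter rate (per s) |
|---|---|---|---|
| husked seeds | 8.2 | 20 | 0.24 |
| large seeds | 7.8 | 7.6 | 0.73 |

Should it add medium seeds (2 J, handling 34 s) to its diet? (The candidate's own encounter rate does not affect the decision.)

Current rate: (0.24×8.2 + 0.73×7.8)/(1 + 0.24×20 + 0.73×7.6) = 0.6752 J/s.
Profitability of medium seeds: 2/34 = 0.05882 J/s.
Since 0.05882 < R, time spent handling medium seeds is better spent searching.

No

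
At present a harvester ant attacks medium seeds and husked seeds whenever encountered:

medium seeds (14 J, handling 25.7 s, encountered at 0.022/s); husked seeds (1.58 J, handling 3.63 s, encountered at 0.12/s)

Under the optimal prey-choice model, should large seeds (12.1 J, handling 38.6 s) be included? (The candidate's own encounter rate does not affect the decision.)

Yes

Current rate: (0.022×14 + 0.12×1.58)/(1 + 0.022×25.7 + 0.12×3.63) = 0.2487 J/s.
Profitability of large seeds: 12.1/38.6 = 0.3135 J/s.
0.3135 > 0.2487, so adding large seeds raises the average — include it.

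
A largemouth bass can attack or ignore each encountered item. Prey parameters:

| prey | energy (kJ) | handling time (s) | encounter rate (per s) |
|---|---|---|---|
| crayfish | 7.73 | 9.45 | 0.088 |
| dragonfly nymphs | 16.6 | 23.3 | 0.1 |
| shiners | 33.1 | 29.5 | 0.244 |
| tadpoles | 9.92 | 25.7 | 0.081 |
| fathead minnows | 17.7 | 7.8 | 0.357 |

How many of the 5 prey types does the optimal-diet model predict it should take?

Rank by E/h (kJ/s): fathead minnows 2.27, shiners 1.12, crayfish 0.818, dragonfly nymphs 0.712, tadpoles 0.386. Include each in turn until the next type's E/h falls below the running intake rate.
Rate on top 1: 1.67. shiners: 1.12 < 1.67 → exclude; stop.
Optimal diet: fathead minnows — 1 of 5 types.

1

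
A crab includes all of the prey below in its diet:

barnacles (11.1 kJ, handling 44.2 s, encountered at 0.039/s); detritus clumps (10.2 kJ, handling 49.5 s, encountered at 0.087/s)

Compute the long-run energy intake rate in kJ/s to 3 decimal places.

R = (0.039×11.1 + 0.087×10.2) / (1 + 0.039×44.2 + 0.087×49.5) = 1.32/7.03 = 0.1878 kJ/s.

0.188 kJ/s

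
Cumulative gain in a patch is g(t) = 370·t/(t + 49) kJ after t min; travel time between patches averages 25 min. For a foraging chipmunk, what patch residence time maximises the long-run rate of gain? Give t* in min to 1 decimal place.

35.0 min

Optimal t* satisfies g'(t*) = g(t*)/(T + t*).
g'(t) = 370·49/(t + 49)². Setting 370·49/(t+49)² = 370t/[(t+49)(25+t)] gives 49(25+t) = t(t+49), so t² = 49×25 = 1225.
t* = √1225 = 35 min.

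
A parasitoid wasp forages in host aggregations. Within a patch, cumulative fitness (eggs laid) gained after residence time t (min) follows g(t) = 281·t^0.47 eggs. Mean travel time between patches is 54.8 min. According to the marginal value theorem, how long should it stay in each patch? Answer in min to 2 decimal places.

48.60 min

Optimal t* satisfies g'(t*) = g(t*)/(T + t*).
g'(t) = 0.47·281·t^-0.53. Setting 0.47·281·t^-0.53 = 281·t^0.47/(54.8+t) gives 0.47(54.8+t) = t, so 0.53·t = 0.47×54.8.
t* = 0.47×54.8/0.53 = 48.6 min.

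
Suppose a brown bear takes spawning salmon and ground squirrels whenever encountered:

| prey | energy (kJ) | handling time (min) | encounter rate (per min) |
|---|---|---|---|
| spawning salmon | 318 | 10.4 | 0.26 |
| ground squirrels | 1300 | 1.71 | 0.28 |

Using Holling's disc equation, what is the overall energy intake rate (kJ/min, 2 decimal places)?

Energy encountered per unit search time: 0.26×318 + 0.28×1300 = 446.7 kJ/min.
Handling time per unit search time: 0.26×10.4 + 0.28×1.71 = 3.183.
Rate = 446.7/(1 + 3.183) = 106.8 kJ/min.

106.79 kJ/min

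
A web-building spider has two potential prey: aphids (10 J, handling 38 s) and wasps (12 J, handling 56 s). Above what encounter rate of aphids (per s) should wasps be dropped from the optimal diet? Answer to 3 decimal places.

At the threshold, the rate on aphids alone equals the profitability of wasps: λ·10/(1 + λ·38) = 12/56 = 0.2143.
Rearranging, λ(10 − 0.2143×38) = 0.2143, so λ = 0.2143/1.857 = 0.1154 per s.

0.115 per s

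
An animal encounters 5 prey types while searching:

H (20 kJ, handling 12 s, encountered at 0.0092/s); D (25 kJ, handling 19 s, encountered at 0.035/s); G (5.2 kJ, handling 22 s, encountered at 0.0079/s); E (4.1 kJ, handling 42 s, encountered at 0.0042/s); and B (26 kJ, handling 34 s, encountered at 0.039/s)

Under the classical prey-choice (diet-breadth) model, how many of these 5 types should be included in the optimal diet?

3

Profitabilities (E/h, kJ/s): H 1.67, D 1.32, B 0.765, G 0.236, E 0.0976. Add prey in this order while the next type's profitability exceeds the intake rate on those already taken.
Rate on top 1: 0.1657. D: 1.32 > 0.1657 → include.
Rate on top 2: 0.5965. B: 0.765 > 0.5965 → include.
Rate on top 3: 0.6684. G: 0.236 < 0.6684 → exclude; stop.
Optimal diet: H, D, B — 3 of 5 types.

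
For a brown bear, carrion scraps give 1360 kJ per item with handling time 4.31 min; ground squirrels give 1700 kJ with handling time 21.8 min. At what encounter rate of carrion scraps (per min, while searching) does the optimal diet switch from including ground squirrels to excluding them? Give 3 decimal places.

0.076 per min

The zero-one rule: include ground squirrels iff E₂/h₂ > λE₁/(1+λh₁). Equality gives the switch point.
λE₁h₂ = E₂ + λE₂h₁ ⇒ λ = E₂/(E₁h₂ − E₂h₁) = 1700/(2.965e+04 − 7327) = 0.07616 per min.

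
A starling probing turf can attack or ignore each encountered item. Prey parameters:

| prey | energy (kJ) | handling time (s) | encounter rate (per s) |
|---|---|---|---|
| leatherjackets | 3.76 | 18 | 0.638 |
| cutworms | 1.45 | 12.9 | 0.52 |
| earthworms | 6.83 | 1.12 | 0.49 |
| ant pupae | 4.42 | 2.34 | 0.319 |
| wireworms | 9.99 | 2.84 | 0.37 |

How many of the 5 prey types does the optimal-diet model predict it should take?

Rank by E/h (kJ/s): earthworms 6.1, wireworms 3.52, ant pupae 1.89, leatherjackets 0.209, cutworms 0.112. Include each in turn until the next type's E/h falls below the running intake rate.
Rate on top 1: 2.161. wireworms: 3.52 > 2.161 → include.
Rate on top 2: 2.709. ant pupae: 1.89 < 2.709 → exclude; stop.
Optimal diet: earthworms, wireworms — 2 of 5 types.

2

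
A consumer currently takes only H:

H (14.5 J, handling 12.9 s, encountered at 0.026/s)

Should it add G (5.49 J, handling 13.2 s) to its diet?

Yes

Current rate: (0.026×14.5)/(1 + 0.026×12.9) = 0.2823 J/s.
G: E/h = 5.49/13.2 = 0.4159 J/s.
0.4159 > 0.2823, so adding G raises the average — include it.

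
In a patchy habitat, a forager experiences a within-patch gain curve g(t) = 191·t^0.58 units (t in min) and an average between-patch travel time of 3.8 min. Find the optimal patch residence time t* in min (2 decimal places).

5.25 min

By the marginal value theorem, leave when the instantaneous gain rate g'(t) equals the habitat-wide average g(t)/(T + t).
g'(t) = 0.58·191·t^-0.42. Setting 0.58·191·t^-0.42 = 191·t^0.58/(3.8+t) gives 0.58(3.8+t) = t, so 0.42·t = 0.58×3.8.
t* = 0.58×3.8/0.42 = 5.248 min.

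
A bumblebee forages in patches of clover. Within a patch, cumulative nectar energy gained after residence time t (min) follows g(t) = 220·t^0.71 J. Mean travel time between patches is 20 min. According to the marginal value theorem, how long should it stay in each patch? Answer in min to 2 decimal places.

48.97 min

Maximise g(t)/(T+t): set derivative to zero → g'(t)(T+t) = g(t).
g'(t) = 0.71·220·t^-0.29. Setting 0.71·220·t^-0.29 = 220·t^0.71/(20+t) gives 0.71(20+t) = t, so 0.29·t = 0.71×20.
t* = 0.71×20/0.29 = 48.97 min.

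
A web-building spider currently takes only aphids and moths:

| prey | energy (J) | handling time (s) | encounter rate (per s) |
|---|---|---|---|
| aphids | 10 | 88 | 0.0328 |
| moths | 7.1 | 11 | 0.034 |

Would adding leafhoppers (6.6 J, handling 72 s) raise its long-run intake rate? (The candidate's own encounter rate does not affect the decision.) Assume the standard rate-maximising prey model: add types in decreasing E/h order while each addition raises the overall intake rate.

On aphids and moths alone, R = ΣλE/(1+Σλh) = 0.5694/4.26 = 0.1336 J/s.
Profitability of leafhoppers: 6.6/72 = 0.09167 J/s.
Since 0.09167 < R, time spent handling leafhoppers is better spent searching.

No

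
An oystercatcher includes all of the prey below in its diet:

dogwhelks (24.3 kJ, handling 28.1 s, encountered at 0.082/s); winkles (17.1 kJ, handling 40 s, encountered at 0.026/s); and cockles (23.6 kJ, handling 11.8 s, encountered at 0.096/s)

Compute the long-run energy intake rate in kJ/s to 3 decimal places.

R = (0.082×24.3 + 0.026×17.1 + 0.096×23.6) / (1 + 0.082×28.1 + 0.026×40 + 0.096×11.8) = 4.703/5.477 = 0.8586 kJ/s.

0.859 kJ/s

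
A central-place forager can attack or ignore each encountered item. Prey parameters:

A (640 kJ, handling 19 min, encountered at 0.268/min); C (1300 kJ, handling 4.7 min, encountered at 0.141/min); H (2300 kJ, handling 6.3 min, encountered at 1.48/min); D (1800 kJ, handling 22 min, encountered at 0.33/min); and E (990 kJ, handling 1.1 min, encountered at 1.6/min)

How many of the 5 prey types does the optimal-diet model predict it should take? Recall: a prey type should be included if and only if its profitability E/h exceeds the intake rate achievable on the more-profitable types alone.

1

Profitabilities (E/h, kJ/min): E 900, H 365, C 277, D 81.8, A 33.7. Add prey in this order while the next type's profitability exceeds the intake rate on those already taken.
Rate on top 1: 573.9. H: 365 < 573.9 → exclude; stop.
Optimal diet: E — 1 of 5 types.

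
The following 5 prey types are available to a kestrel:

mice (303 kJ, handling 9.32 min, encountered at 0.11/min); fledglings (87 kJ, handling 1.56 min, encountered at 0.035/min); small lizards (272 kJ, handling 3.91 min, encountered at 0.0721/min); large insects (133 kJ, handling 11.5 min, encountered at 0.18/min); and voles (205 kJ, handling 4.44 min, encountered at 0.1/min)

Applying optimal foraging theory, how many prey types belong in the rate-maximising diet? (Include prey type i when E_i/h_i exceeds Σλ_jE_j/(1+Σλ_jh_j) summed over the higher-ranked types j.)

4

Rank by E/h (kJ/min): small lizards 69.6, fledglings 55.8, voles 46.2, mice 32.5, large insects 11.6. Include each in turn until the next type's E/h falls below the running intake rate.
Rate on top 1: 15.3. fledglings: 55.8 > 15.3 → include.
Rate on top 2: 16.95. voles: 46.2 > 16.95 → include.
Rate on top 3: 24.24. mice: 32.5 > 24.24 → include.
Rate on top 4: 27.26. large insects: 11.6 < 27.26 → exclude; stop.
Optimal diet: small lizards, fledglings, voles, mice — 4 of 5 types.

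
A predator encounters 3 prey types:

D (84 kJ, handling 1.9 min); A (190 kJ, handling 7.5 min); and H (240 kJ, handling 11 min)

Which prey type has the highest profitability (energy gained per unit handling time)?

In descending order of E/h:
D: 84/1.9 = 44.2 kJ/min
A: 190/7.5 = 25.3 kJ/min
H: 240/11 = 21.8 kJ/min

D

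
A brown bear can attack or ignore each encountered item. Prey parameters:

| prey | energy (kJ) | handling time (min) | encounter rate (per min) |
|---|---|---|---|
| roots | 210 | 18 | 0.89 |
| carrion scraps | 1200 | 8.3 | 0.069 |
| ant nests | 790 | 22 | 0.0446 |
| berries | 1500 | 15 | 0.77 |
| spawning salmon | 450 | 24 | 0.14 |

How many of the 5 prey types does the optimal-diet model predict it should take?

2

Profitabilities (E/h, kJ/min): carrion scraps 145, berries 100, ant nests 35.9, spawning salmon 18.8, roots 11.7. Add prey in this order while the next type's profitability exceeds the intake rate on those already taken.
Rate on top 1: 52.65. berries: 100 > 52.65 → include.
Rate on top 2: 94.33. ant nests: 35.9 < 94.33 → exclude; stop.
Optimal diet: carrion scraps, berries — 2 of 5 types.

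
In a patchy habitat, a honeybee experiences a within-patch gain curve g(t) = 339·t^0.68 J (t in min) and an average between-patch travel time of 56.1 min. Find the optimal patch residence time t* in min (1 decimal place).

By the marginal value theorem, leave when the instantaneous gain rate g'(t) equals the habitat-wide average g(t)/(T + t).
g'(t) = 0.68·339·t^-0.32. Setting 0.68·339·t^-0.32 = 339·t^0.68/(56.1+t) gives 0.68(56.1+t) = t, so 0.32·t = 0.68×56.1.
t* = 0.68×56.1/0.32 = 119.2 min.

119.2 min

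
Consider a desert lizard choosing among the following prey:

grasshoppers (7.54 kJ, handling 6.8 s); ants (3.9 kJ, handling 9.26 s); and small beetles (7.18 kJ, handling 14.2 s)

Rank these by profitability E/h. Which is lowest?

ants

Profitability E/h (kJ/s): grasshoppers = 7.54/6.8 = 1.11, ants = 3.9/9.26 = 0.421, small beetles = 7.18/14.2 = 0.506.
Ranked: grasshoppers > small beetles > ants.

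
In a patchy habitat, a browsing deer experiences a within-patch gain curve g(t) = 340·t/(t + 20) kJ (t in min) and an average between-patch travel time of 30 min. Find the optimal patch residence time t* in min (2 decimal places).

24.49 min

By the marginal value theorem, leave when the instantaneous gain rate g'(t) equals the habitat-wide average g(t)/(T + t).
g'(t) = 340·20/(t + 20)². Setting 340·20/(t+20)² = 340t/[(t+20)(30+t)] gives 20(30+t) = t(t+20), so t² = 20×30 = 600.
t* = √600 = 24.49 min.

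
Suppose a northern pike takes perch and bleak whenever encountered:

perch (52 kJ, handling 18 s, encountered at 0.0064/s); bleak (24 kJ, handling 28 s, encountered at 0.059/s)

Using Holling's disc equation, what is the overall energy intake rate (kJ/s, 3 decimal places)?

0.632 kJ/s

R = Σλ_iE_i / (1 + Σλ_ih_i)
Numerator: 0.0064×52 + 0.059×24 = 1.749
Denominator: 1 + 0.0064×18 + 0.059×28 = 2.767
R = 1.749/2.767 = 0.632 kJ/s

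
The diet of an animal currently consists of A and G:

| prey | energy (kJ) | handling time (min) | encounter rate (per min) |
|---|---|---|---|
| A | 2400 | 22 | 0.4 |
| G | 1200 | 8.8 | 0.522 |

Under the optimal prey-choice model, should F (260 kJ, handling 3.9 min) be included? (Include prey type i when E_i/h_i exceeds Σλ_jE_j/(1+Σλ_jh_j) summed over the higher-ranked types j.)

No

Current rate: (0.4×2400 + 0.522×1200)/(1 + 0.4×22 + 0.522×8.8) = 110.2 kJ/min.
Profitability of F: 260/3.9 = 66.67 kJ/min.
66.67 < 110.2, so adding F would lower the average — exclude it.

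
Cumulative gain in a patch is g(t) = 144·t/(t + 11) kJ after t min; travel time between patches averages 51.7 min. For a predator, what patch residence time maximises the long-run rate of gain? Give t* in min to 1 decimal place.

23.8 min

Optimal t* satisfies g'(t*) = g(t*)/(T + t*).
g'(t) = 144·11/(t + 11)². Setting 144·11/(t+11)² = 144t/[(t+11)(51.7+t)] gives 11(51.7+t) = t(t+11), so t² = 11×51.7 = 568.7.
t* = √568.7 = 23.85 min.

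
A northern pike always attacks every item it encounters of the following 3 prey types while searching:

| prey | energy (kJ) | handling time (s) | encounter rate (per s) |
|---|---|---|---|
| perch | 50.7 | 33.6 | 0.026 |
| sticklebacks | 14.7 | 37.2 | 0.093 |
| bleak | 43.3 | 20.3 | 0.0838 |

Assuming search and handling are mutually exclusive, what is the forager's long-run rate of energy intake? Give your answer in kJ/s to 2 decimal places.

R = Σλ_iE_i / (1 + Σλ_ih_i)
Numerator: 0.026×50.7 + 0.093×14.7 + 0.0838×43.3 = 6.314
Denominator: 1 + 0.026×33.6 + 0.093×37.2 + 0.0838×20.3 = 7.034
R = 6.314/7.034 = 0.8976 kJ/s

0.90 kJ/s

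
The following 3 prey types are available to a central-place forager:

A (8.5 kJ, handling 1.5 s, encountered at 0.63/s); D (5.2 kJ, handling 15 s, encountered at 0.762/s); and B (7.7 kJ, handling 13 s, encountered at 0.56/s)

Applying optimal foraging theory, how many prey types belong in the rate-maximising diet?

Rank by E/h (kJ/s): A 5.67, B 0.592, D 0.347. Include each in turn until the next type's E/h falls below the running intake rate.
Rate on top 1: 2.753. B: 0.592 < 2.753 → exclude; stop.
Optimal diet: A — 1 of 3 types.

1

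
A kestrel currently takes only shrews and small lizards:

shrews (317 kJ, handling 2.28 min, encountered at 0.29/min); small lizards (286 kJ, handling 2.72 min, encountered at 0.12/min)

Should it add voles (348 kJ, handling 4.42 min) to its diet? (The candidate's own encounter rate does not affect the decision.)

Yes

On shrews and small lizards alone, R = ΣλE/(1+Σλh) = 126.2/1.988 = 63.52 kJ/min.
voles: E/h = 348/4.42 = 78.73 kJ/min.
Since 78.73 > R, including voles increases the long-run rate.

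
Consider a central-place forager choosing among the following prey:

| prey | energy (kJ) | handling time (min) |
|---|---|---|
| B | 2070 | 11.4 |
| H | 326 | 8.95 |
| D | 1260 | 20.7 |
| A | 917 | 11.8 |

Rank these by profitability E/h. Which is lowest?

H

In descending order of E/h:
B: 2070/11.4 = 182 kJ/min
A: 917/11.8 = 77.7 kJ/min
D: 1260/20.7 = 60.9 kJ/min
H: 326/8.95 = 36.4 kJ/min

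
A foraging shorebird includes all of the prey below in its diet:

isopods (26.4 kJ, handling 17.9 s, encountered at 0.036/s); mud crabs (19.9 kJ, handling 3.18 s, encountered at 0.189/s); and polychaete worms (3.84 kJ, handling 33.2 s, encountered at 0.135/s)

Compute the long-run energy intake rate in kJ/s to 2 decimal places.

0.78 kJ/s

R = Σλ_iE_i / (1 + Σλ_ih_i)
Numerator: 0.036×26.4 + 0.189×19.9 + 0.135×3.84 = 5.23
Denominator: 1 + 0.036×17.9 + 0.189×3.18 + 0.135×33.2 = 6.727
R = 5.23/6.727 = 0.7774 kJ/s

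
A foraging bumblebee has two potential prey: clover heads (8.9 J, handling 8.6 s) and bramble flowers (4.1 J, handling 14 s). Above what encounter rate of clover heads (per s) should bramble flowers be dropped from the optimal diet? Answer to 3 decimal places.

The zero-one rule: include bramble flowers iff E₂/h₂ > λE₁/(1+λh₁). Equality gives the switch point.
λE₁h₂ = E₂ + λE₂h₁ ⇒ λ = E₂/(E₁h₂ − E₂h₁) = 4.1/(124.6 − 35.26) = 0.04589 per s.

0.046 per s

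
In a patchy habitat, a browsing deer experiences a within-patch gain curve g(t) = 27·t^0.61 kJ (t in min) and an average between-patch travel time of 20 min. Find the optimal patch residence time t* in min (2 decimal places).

Maximise g(t)/(T+t): set derivative to zero → g'(t)(T+t) = g(t).
g'(t) = 0.61·27·t^-0.39. Setting 0.61·27·t^-0.39 = 27·t^0.61/(20+t) gives 0.61(20+t) = t, so 0.39·t = 0.61×20.
t* = 0.61×20/0.39 = 31.28 min.

31.28 min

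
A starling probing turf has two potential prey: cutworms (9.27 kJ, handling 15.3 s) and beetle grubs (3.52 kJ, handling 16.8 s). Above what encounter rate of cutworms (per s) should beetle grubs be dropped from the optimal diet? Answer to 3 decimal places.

0.035 per s

Drop beetle grubs once their profitability E₂/h₂ falls below the rate achievable on cutworms alone: E₂/h₂ = λE₁/(1 + λh₁).
Solve for λ: λE₁h₂ = E₂(1 + λh₁) → λ(E₁h₂ − E₂h₁) = E₂ → λ = E₂/(E₁h₂ − E₂h₁).
λ = 3.52/(9.27×16.8 − 3.52×15.3) = 3.52/101.9 = 0.03455 per s.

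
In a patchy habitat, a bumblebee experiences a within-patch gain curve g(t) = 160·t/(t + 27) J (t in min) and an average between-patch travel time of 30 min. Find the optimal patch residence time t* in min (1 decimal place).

Optimal t* satisfies g'(t*) = g(t*)/(T + t*).
g'(t) = 160·27/(t + 27)². Setting 160·27/(t+27)² = 160t/[(t+27)(30+t)] gives 27(30+t) = t(t+27), so t² = 27×30 = 810.
t* = √810 = 28.46 min.

28.5 min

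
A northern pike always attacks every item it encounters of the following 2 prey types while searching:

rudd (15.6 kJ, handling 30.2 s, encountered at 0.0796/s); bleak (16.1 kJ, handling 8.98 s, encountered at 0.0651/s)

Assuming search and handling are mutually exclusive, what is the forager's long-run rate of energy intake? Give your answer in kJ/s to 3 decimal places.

0.574 kJ/s

Energy encountered per unit search time: 0.0796×15.6 + 0.0651×16.1 = 2.29 kJ/s.
Handling time per unit search time: 0.0796×30.2 + 0.0651×8.98 = 2.989.
Rate = 2.29/(1 + 2.989) = 0.5741 kJ/s.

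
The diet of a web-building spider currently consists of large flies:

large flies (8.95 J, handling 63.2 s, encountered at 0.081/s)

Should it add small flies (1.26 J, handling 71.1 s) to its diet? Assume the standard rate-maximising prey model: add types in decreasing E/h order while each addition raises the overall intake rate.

Current rate: (0.081×8.95)/(1 + 0.081×63.2) = 0.1185 J/s.
Profitability of small flies: 1.26/71.1 = 0.01772 J/s.
Since 0.01772 < R, time spent handling small flies is better spent searching.

No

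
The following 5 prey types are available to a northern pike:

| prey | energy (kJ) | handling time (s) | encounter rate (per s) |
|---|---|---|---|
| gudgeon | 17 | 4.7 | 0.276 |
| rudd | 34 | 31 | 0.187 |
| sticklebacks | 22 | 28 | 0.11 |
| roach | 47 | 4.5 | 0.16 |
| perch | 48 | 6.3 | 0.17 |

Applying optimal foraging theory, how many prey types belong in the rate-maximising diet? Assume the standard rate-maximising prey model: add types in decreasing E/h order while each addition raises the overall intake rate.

2

Profitabilities (E/h, kJ/s): roach 10.4, perch 7.62, gudgeon 3.62, rudd 1.1, sticklebacks 0.786. Add prey in this order while the next type's profitability exceeds the intake rate on those already taken.
Rate on top 1: 4.372. perch: 7.62 > 4.372 → include.
Rate on top 2: 5.618. gudgeon: 3.62 < 5.618 → exclude; stop.
Optimal diet: roach, perch — 2 of 5 types.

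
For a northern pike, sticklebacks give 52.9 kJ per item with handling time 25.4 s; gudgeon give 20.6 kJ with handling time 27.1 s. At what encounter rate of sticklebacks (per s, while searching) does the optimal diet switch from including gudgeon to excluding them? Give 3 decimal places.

0.023 per s

At the threshold, the rate on sticklebacks alone equals the profitability of gudgeon: λ·52.9/(1 + λ·25.4) = 20.6/27.1 = 0.7601.
Rearranging, λ(52.9 − 0.7601×25.4) = 0.7601, so λ = 0.7601/33.59 = 0.02263 per s.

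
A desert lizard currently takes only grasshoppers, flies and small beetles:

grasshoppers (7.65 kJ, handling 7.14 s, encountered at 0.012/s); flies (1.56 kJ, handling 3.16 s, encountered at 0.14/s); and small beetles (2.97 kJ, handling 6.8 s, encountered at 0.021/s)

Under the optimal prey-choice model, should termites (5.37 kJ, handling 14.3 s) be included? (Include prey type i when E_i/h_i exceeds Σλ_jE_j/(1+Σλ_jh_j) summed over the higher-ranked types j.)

Yes

Current rate: (0.012×7.65 + 0.14×1.56 + 0.021×2.97)/(1 + 0.012×7.14 + 0.14×3.16 + 0.021×6.8) = 0.223 kJ/s.
Profitability of termites: 5.37/14.3 = 0.3755 kJ/s.
Since 0.3755 > R, including termites increases the long-run rate.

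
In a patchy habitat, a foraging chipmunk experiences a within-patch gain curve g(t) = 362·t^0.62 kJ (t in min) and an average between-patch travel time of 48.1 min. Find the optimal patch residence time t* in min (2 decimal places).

78.48 min

By the marginal value theorem, leave when the instantaneous gain rate g'(t) equals the habitat-wide average g(t)/(T + t).
g'(t) = 0.62·362·t^-0.38. Setting 0.62·362·t^-0.38 = 362·t^0.62/(48.1+t) gives 0.62(48.1+t) = t, so 0.38·t = 0.62×48.1.
t* = 0.62×48.1/0.38 = 78.48 min.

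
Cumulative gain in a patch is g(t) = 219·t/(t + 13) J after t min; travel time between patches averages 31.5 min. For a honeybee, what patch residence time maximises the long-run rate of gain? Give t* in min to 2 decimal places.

Maximise g(t)/(T+t): set derivative to zero → g'(t)(T+t) = g(t).
g'(t) = 219·13/(t + 13)². Setting 219·13/(t+13)² = 219t/[(t+13)(31.5+t)] gives 13(31.5+t) = t(t+13), so t² = 13×31.5 = 409.5.
t* = √409.5 = 20.24 min.

20.24 min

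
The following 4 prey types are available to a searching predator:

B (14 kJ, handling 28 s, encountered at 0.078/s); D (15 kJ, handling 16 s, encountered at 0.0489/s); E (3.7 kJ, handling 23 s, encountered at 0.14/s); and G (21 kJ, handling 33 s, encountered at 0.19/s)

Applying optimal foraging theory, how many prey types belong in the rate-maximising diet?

Rank by E/h (kJ/s): D 0.938, G 0.636, B 0.5, E 0.161. Include each in turn until the next type's E/h falls below the running intake rate.
Rate on top 1: 0.4115. G: 0.636 > 0.4115 → include.
Rate on top 2: 0.5866. B: 0.5 < 0.5866 → exclude; stop.
Optimal diet: D, G — 2 of 4 types.

2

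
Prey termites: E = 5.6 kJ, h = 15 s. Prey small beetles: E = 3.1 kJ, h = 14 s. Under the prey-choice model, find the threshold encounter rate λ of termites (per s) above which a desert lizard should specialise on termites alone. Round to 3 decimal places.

The zero-one rule: include small beetles iff E₂/h₂ > λE₁/(1+λh₁). Equality gives the switch point.
λE₁h₂ = E₂ + λE₂h₁ ⇒ λ = E₂/(E₁h₂ − E₂h₁) = 3.1/(78.4 − 46.5) = 0.09718 per s.

0.097 per s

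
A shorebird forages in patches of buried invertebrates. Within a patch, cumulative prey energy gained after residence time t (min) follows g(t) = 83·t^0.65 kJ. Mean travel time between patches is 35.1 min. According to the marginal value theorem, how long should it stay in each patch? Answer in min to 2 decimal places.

Maximise g(t)/(T+t): set derivative to zero → g'(t)(T+t) = g(t).
g'(t) = 0.65·83·t^-0.35. Setting 0.65·83·t^-0.35 = 83·t^0.65/(35.1+t) gives 0.65(35.1+t) = t, so 0.35·t = 0.65×35.1.
t* = 0.65×35.1/0.35 = 65.19 min.

65.19 min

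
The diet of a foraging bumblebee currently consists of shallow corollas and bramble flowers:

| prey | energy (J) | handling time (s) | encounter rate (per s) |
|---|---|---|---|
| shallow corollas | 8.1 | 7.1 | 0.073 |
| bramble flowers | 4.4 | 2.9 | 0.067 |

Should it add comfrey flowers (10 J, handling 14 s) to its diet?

Yes

On shallow corollas and bramble flowers alone, R = ΣλE/(1+Σλh) = 0.8861/1.713 = 0.5174 J/s.
Profitability of comfrey flowers: 10/14 = 0.7143 J/s.
0.7143 > 0.5174, so adding comfrey flowers raises the average — include it.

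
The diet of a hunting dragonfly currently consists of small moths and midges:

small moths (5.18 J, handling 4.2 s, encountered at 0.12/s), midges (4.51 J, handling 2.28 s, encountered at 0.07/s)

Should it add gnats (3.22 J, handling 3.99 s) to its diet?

Yes

On small moths and midges alone, R = ΣλE/(1+Σλh) = 0.9373/1.664 = 0.5634 J/s.
gnats: E/h = 3.22/3.99 = 0.807 J/s.
Since 0.807 > R, including gnats increases the long-run rate.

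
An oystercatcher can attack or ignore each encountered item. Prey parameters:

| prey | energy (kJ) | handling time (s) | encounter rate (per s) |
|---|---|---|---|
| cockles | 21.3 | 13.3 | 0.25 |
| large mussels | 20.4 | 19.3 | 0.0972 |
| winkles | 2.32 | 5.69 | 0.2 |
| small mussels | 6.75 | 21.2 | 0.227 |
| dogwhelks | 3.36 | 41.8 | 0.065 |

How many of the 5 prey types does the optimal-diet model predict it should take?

1

Profitabilities (E/h, kJ/s): cockles 1.6, large mussels 1.06, winkles 0.408, small mussels 0.318, dogwhelks 0.0804. Add prey in this order while the next type's profitability exceeds the intake rate on those already taken.
Rate on top 1: 1.231. large mussels: 1.06 < 1.231 → exclude; stop.
Optimal diet: cockles — 1 of 5 types.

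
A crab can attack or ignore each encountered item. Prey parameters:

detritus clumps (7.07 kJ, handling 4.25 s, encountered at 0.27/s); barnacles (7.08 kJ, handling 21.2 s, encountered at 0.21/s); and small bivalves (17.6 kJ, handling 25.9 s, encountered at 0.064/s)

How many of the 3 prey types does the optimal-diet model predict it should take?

1

Rank by E/h (kJ/s): detritus clumps 1.66, small bivalves 0.68, barnacles 0.334. Include each in turn until the next type's E/h falls below the running intake rate.
Rate on top 1: 0.8889. small bivalves: 0.68 < 0.8889 → exclude; stop.
Optimal diet: detritus clumps — 1 of 3 types.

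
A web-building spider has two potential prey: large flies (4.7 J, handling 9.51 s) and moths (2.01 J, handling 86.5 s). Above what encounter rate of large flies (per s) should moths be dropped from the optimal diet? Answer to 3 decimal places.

0.005 per s

The zero-one rule: include moths iff E₂/h₂ > λE₁/(1+λh₁). Equality gives the switch point.
λE₁h₂ = E₂ + λE₂h₁ ⇒ λ = E₂/(E₁h₂ − E₂h₁) = 2.01/(406.6 − 19.12) = 0.005188 per s.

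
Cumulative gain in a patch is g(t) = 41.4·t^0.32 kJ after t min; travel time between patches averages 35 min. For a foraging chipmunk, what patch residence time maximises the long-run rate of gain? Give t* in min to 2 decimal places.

By the marginal value theorem, leave when the instantaneous gain rate g'(t) equals the habitat-wide average g(t)/(T + t).
g'(t) = 0.32·41.4·t^-0.68. Setting 0.32·41.4·t^-0.68 = 41.4·t^0.32/(35+t) gives 0.32(35+t) = t, so 0.68·t = 0.32×35.
t* = 0.32×35/0.68 = 16.47 min.

16.47 min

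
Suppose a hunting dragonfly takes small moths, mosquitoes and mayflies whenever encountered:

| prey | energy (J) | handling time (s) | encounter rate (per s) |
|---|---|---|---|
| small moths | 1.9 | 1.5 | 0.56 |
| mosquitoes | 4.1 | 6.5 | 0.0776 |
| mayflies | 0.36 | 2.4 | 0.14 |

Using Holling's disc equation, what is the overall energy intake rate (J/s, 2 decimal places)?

R = (0.56×1.9 + 0.0776×4.1 + 0.14×0.36) / (1 + 0.56×1.5 + 0.0776×6.5 + 0.14×2.4) = 1.433/2.68 = 0.5345 J/s.

0.53 J/s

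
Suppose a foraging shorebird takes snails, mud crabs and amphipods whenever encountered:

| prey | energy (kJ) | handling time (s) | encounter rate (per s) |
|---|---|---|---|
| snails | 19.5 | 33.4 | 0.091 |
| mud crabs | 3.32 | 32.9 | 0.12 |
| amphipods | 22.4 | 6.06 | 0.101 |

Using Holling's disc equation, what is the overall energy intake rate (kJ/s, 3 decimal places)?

Energy encountered per unit search time: 0.091×19.5 + 0.12×3.32 + 0.101×22.4 = 4.435 kJ/s.
Handling time per unit search time: 0.091×33.4 + 0.12×32.9 + 0.101×6.06 = 7.599.
Rate = 4.435/(1 + 7.599) = 0.5158 kJ/s.

0.516 kJ/s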